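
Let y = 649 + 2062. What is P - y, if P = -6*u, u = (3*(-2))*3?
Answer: -2603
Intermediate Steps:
u = -18 (u = -6*3 = -18)
y = 2711
P = 108 (P = -6*(-18) = 108)
P - y = 108 - 1*2711 = 108 - 2711 = -2603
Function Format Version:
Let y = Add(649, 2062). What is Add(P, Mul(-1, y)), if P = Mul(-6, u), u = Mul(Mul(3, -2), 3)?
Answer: -2603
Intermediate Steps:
u = -18 (u = Mul(-6, 3) = -18)
y = 2711
P = 108 (P = Mul(-6, -18) = 108)
Add(P, Mul(-1, y)) = Add(108, Mul(-1, 2711)) = Add(108, -2711) = -2603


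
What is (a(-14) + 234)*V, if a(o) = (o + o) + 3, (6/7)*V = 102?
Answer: 24871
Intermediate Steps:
V = 119 (V = (7/6)*102 = 119)
a(o) = 3 + 2*o (a(o) = 2*o + 3 = 3 + 2*o)
(a(-14) + 234)*V = ((3 + 2*(-14)) + 234)*119 = ((3 - 28) + 234)*119 = (-25 + 234)*119 = 209*119 = 24871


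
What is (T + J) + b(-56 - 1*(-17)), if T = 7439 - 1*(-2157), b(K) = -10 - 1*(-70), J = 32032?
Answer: 41688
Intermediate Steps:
b(K) = 60 (b(K) = -10 + 70 = 60)
T = 9596 (T = 7439 + 2157 = 9596)
(T + J) + b(-56 - 1*(-17)) = (9596 + 32032) + 60 = 41628 + 60 = 41688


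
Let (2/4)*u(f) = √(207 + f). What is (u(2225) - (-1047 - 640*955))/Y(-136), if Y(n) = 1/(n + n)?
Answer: -166531184 - 4352*√38 ≈ -1.6656e+8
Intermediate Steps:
u(f) = 2*√(207 + f)
Y(n) = 1/(2*n)
(u(2225) - (-1047 - 640*955))/Y(-136) = (2*√(207 + 2225) - (-1047 - 640*955))/(((½)/(-136))) = (2*√2432 - (-1047 - 611200))/(((½)*(-1/136))) = (2*(8*√38) - 1*(-612247))/(-1/272) = (16*√38 + 612247)*(-272) = (612247 + 16*√38)*(-272) = -166531184 - 4352*√38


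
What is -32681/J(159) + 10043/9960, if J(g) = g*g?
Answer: -287573/1011240 ≈ -0.28438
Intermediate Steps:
J(g) = g²
-32681/J(159) + 10043/9960 = -32681/(159²) + 10043/9960 = -32681/25281 + 10043*(1/9960) = -32681*1/25281 + 121/120 = -32681/25281 + 121/120 = -287573/1011240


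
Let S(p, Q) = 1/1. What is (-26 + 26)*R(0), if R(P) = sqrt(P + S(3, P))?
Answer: 0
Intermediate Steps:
S(p, Q) = 1 (S(p, Q) = 1*1 = 1)
R(P) = sqrt(1 + P) (R(P) = sqrt(P + 1) = sqrt(1 + P))
(-26 + 26)*R(0) = (-26 + 26)*sqrt(1 + 0) = 0*sqrt(1) = 0*1 = 0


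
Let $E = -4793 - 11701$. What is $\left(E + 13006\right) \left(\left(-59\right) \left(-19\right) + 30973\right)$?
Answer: $-111943872$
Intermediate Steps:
$E = -16494$
$\left(E + 13006\right) \left(\left(-59\right) \left(-19\right) + 30973\right) = \left(-16494 + 13006\right) \left(\left(-59\right) \left(-19\right) + 30973\right) = - 3488 \left(1121 + 30973\right) = \left(-3488\right) 32094 = -111943872$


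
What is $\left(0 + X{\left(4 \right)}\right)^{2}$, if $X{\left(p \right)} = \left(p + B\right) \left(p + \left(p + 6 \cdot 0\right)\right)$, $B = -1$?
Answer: $576$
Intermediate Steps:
$X{\left(p \right)} = 2 p \left(-1 + p\right)$ ($X{\left(p \right)} = \left(p - 1\right) \left(p + \left(p + 6 \cdot 0\right)\right) = \left(-1 + p\right) \left(p + \left(p + 0\right)\right) = \left(-1 + p\right) \left(p + p\right) = \left(-1 + p\right) 2 p = 2 p \left(-1 + p\right)$)
$\left(0 + X{\left(4 \right)}\right)^{2} = \left(0 + 2 \cdot 4 \left(-1 + 4\right)\right)^{2} = \left(0 + 2 \cdot 4 \cdot 3\right)^{2} = \left(0 + 24\right)^{2} = 24^{2} = 576$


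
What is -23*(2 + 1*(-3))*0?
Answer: 0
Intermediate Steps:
-23*(2 + 1*(-3))*0 = -23*(2 - 3)*0 = -23*(-1)*0 = 23*0 = 0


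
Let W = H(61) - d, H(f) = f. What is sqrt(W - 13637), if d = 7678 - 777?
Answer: I*sqrt(20477) ≈ 143.1*I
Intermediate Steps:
d = 6901
W = -6840 (W = 61 - 1*6901 = 61 - 6901 = -6840)
sqrt(W - 13637) = sqrt(-6840 - 13637) = sqrt(-20477) = I*sqrt(20477)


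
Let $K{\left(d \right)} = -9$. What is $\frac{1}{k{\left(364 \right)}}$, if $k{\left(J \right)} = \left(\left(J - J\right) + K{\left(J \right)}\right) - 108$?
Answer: $- \frac{1}{117} \approx -0.008547$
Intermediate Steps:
$k{\left(J \right)} = -117$ ($k{\left(J \right)} = \left(\left(J - J\right) - 9\right) - 108 = \left(0 - 9\right) - 108 = -9 - 108 = -117$)
$\frac{1}{k{\left(364 \right)}} = \frac{1}{-117} = - \frac{1}{117}$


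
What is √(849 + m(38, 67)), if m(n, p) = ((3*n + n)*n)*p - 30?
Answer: √387811 ≈ 622.75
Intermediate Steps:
m(n, p) = -30 + 4*p*n² (m(n, p) = ((4*n)*n)*p - 30 = (4*n²)*p - 30 = 4*p*n² - 30 = -30 + 4*p*n²)
√(849 + m(38, 67)) = √(849 + (-30 + 4*67*38²)) = √(849 + (-30 + 4*67*1444)) = √(849 + (-30 + 386992)) = √(849 + 386962) = √387811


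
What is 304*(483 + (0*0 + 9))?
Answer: 149568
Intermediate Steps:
304*(483 + (0*0 + 9)) = 304*(483 + (0 + 9)) = 304*(483 + 9) = 304*492 = 149568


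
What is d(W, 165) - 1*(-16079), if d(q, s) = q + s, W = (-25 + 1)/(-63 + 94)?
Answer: 503540/31 ≈ 16243.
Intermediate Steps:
W = -24/31 ≈ -0.77419
d(W, 165) - 1*(-16079) = (-24/31 + 165) - 1*(-16079) = 5091/31 + 16079 = 503540/31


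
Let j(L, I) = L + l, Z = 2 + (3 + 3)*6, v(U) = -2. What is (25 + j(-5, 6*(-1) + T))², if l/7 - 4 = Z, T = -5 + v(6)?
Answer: 98596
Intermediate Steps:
T = -7 (T = -5 - 2 = -7)
Z = 38 (Z = 2 + 6*6 = 2 + 36 = 38)
l = 294 (l = 28 + 7*38 = 28 + 266 = 294)
j(L, I) = 294 + L (j(L, I) = L + 294 = 294 + L)
(25 + j(-5, 6*(-1) + T))² = (25 + (294 - 5))² = (25 + 289)² = 314² = 98596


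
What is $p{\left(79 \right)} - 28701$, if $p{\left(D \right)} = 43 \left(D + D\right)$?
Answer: $-21907$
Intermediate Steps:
$p{\left(D \right)} = 86 D$ ($p{\left(D \right)} = 43 \cdot 2 D = 86 D$)
$p{\left(79 \right)} - 28701 = 86 \cdot 79 - 28701 = 6794 - 28701 = -21907$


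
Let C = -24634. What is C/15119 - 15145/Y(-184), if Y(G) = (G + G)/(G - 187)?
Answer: -84959626917/5563792 ≈ -15270.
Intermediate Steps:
Y(G) = 2*G/(-187 + G) (Y(G) = (2*G)/(-187 + G) = 2*G/(-187 + G))
C/15119 - 15145/Y(-184) = -24634/15119 - 15145/(2*(-184)/(-187 - 184)) = -24634*1/15119 - 15145/(2*(-184)/(-371)) = -24634/15119 - 15145/(2*(-184)*(-1/371)) = -24634/15119 - 15145/368/371 = -24634/15119 - 15145*371/368 = -24634/15119 - 5618795/368 = -84959626917/5563792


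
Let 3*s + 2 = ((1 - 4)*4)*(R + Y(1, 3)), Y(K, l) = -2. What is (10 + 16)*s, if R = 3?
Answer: -364/3 ≈ -121.33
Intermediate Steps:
s = -14/3 (s = -⅔ + (((1 - 4)*4)*(3 - 2))/3 = -⅔ + (-3*4*1)/3 = -⅔ + (-12*1)/3 = -⅔ + (⅓)*(-12) = -⅔ - 4 = -14/3 ≈ -4.6667)
(10 + 16)*s = (10 + 16)*(-14/3) = 26*(-14/3) = -364/3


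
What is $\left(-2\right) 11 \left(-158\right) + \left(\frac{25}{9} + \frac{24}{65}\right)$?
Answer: $\frac{2035301}{585} \approx 3479.1$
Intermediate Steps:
$\left(-2\right) 11 \left(-158\right) + \left(\frac{25}{9} + \frac{24}{65}\right) = \left(-22\right) \left(-158\right) + \left(25 \cdot \frac{1}{9} + 24 \cdot \frac{1}{65}\right) = 3476 + \left(\frac{25}{9} + \frac{24}{65}\right) = 3476 + \frac{1841}{585} = \frac{2035301}{585}$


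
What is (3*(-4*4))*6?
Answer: -288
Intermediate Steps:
(3*(-4*4))*6 = (3*(-16))*6 = -48*6 = -288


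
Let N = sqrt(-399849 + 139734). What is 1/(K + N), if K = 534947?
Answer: 534947/286168552924 - I*sqrt(260115)/286168552924 ≈ 1.8693e-6 - 1.7822e-9*I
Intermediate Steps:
N = I*sqrt(260115) (N = sqrt(-260115) = I*sqrt(260115) ≈ 510.01*I)
1/(K + N) = 1/(534947 + I*sqrt(260115))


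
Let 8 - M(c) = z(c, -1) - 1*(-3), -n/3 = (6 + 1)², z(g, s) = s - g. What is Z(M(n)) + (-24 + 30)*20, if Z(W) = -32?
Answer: 88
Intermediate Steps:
n = -147 (n = -3*(6 + 1)² = -3*7² = -3*49 = -147)
M(c) = 6 + c (M(c) = 8 - ((-1 - c) - 1*(-3)) = 8 - ((-1 - c) + 3) = 8 - (2 - c) = 8 + (-2 + c) = 6 + c)
Z(M(n)) + (-24 + 30)*20 = -32 + (-24 + 30)*20 = -32 + 6*20 = -32 + 120 = 88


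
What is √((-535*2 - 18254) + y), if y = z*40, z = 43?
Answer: 6*I*√489 ≈ 132.68*I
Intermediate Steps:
y = 1720 (y = 43*40 = 1720)
√((-535*2 - 18254) + y) = √((-535*2 - 18254) + 1720) = √((-1070 - 18254) + 1720) = √(-19324 + 1720) = √(-17604) = 6*I*√489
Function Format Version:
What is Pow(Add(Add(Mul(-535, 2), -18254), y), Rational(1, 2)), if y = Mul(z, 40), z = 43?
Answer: Mul(6, I, Pow(489, Rational(1, 2))) ≈ Mul(132.68, I)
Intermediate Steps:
y = 1720 (y = Mul(43, 40) = 1720)
Pow(Add(Add(Mul(-535, 2), -18254), y), Rational(1, 2)) = Pow(Add(Add(Mul(-535, 2), -18254), 1720), Rational(1, 2)) = Pow(Add(Add(-1070, -18254), 1720), Rational(1, 2)) = Pow(Add(-19324, 1720), Rational(1, 2)) = Pow(-17604, Rational(1, 2)) = Mul(6, I, Pow(489, Rational(1, 2)))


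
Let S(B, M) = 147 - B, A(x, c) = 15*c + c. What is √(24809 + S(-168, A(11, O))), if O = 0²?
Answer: 2*√6281 ≈ 158.51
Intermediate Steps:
O = 0
A(x, c) = 16*c
√(24809 + S(-168, A(11, O))) = √(24809 + (147 - 1*(-168))) = √(24809 + (147 + 168)) = √(24809 + 315) = √25124 = 2*√6281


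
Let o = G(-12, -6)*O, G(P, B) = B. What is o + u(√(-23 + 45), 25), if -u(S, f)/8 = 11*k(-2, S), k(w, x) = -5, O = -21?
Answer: 566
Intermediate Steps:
u(S, f) = 440 (u(S, f) = -88*(-5) = -8*(-55) = 440)
o = 126 (o = -6*(-21) = 126)
o + u(√(-23 + 45), 25) = 126 + 440 = 566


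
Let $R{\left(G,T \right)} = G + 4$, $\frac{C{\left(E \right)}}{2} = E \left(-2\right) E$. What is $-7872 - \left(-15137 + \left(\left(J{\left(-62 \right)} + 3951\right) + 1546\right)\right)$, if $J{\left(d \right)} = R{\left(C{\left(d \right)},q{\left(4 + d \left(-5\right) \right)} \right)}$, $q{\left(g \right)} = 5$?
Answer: $17140$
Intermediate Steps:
$C{\left(E \right)} = - 4 E^{2}$ ($C{\left(E \right)} = 2 E \left(-2\right) E = 2 - 2 E E = 2 \left(- 2 E^{2}\right) = - 4 E^{2}$)
$R{\left(G,T \right)} = 4 + G$
$J{\left(d \right)} = 4 - 4 d^{2}$
$-7872 - \left(-15137 + \left(\left(J{\left(-62 \right)} + 3951\right) + 1546\right)\right) = -7872 - \left(-15137 + \left(\left(\left(4 - 4 \left(-62\right)^{2}\right) + 3951\right) + 1546\right)\right) = -7872 - \left(-15137 + \left(\left(\left(4 - 15376\right) + 3951\right) + 1546\right)\right) = -7872 - \left(-15137 + \left(\left(-15372 + 3951\right) + 1546\right)\right) = -7872 - \left(-15137 + \left(-11421 + 1546\right)\right) = -7872 - \left(-15137 - 9875\right) = -7872 - -25012 = -7872 + 25012 = 17140$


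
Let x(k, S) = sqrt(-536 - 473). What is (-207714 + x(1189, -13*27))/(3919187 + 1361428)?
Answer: -69238/1760205 + I*sqrt(1009)/5280615 ≈ -0.039335 + 6.0154e-6*I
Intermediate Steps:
x(k, S) = I*sqrt(1009) (x(k, S) = sqrt(-1009) = I*sqrt(1009))
(-207714 + x(1189, -13*27))/(3919187 + 1361428) = (-207714 + I*sqrt(1009))/(3919187 + 1361428) = (-207714 + I*sqrt(1009))/5280615 = (-207714 + I*sqrt(1009))*(1/5280615) = -69238/1760205 + I*sqrt(1009)/5280615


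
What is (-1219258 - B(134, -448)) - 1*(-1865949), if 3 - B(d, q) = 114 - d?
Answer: 646668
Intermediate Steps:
B(d, q) = -111 + d (B(d, q) = 3 - (114 - d) = 3 + (-114 + d) = -111 + d)
(-1219258 - B(134, -448)) - 1*(-1865949) = (-1219258 - (-111 + 134)) - 1*(-1865949) = (-1219258 - 1*23) + 1865949 = (-1219258 - 23) + 1865949 = -1219281 + 1865949 = 646668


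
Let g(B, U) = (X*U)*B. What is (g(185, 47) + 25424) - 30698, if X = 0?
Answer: -5274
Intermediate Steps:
g(B, U) = 0 (g(B, U) = (0*U)*B = 0*B = 0)
(g(185, 47) + 25424) - 30698 = (0 + 25424) - 30698 = 25424 - 30698 = -5274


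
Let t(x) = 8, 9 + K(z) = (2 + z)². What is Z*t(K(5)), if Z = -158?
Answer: -1264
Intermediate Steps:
K(z) = -9 + (2 + z)²
Z*t(K(5)) = -158*8 = -1264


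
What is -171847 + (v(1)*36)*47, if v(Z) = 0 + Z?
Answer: -170155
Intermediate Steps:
v(Z) = Z
-171847 + (v(1)*36)*47 = -171847 + (1*36)*47 = -171847 + 36*47 = -171847 + 1692 = -170155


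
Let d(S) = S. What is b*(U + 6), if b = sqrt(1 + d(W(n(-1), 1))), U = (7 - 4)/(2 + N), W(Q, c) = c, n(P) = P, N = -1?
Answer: 9*sqrt(2) ≈ 12.728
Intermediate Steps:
U = 3 (U = (7 - 4)/(2 - 1) = 3/1 = 3*1 = 3)
b = sqrt(2) (b = sqrt(1 + 1) = sqrt(2) ≈ 1.4142)
b*(U + 6) = sqrt(2)*(3 + 6) = sqrt(2)*9 = 9*sqrt(2)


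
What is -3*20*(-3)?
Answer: 180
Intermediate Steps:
-3*20*(-3) = -60*(-3) = 180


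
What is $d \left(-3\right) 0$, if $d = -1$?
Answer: $0$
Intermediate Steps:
$d \left(-3\right) 0 = \left(-1\right) \left(-3\right) 0 = 3 \cdot 0 = 0$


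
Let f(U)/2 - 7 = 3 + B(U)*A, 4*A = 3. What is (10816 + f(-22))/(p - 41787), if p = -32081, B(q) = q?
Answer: -10803/73868 ≈ -0.14625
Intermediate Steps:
A = 3/4 (A = (1/4)*3 = 3/4 ≈ 0.75000)
f(U) = 20 + 3*U/2 (f(U) = 14 + 2*(3 + U*(3/4)) = 14 + 2*(3 + 3*U/4) = 14 + (6 + 3*U/2) = 20 + 3*U/2)
(10816 + f(-22))/(p - 41787) = (10816 + (20 + (3/2)*(-22)))/(-32081 - 41787) = (10816 + (20 - 33))/(-73868) = (10816 - 13)*(-1/73868) = 10803*(-1/73868) = -10803/73868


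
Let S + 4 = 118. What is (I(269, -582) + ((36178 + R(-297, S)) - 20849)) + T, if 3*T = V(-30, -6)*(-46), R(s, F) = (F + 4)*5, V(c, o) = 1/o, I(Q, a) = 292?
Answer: 145922/9 ≈ 16214.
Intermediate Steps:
S = 114 (S = -4 + 118 = 114)
R(s, F) = 20 + 5*F (R(s, F) = (4 + F)*5 = 20 + 5*F)
T = 23/9 (T = (-46/(-6))/3 = (-⅙*(-46))/3 = (⅓)*(23/3) = 23/9 ≈ 2.5556)
(I(269, -582) + ((36178 + R(-297, S)) - 20849)) + T = (292 + ((36178 + (20 + 5*114)) - 20849)) + 23/9 = (292 + ((36178 + (20 + 570)) - 20849)) + 23/9 = (292 + ((36178 + 590) - 20849)) + 23/9 = (292 + (36768 - 20849)) + 23/9 = (292 + 15919) + 23/9 = 16211 + 23/9 = 145922/9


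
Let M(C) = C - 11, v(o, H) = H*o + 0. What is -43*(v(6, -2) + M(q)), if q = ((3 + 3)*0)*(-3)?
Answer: 989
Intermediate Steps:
v(o, H) = H*o
q = 0 (q = (6*0)*(-3) = 0*(-3) = 0)
M(C) = -11 + C
-43*(v(6, -2) + M(q)) = -43*(-2*6 + (-11 + 0)) = -43*(-12 - 11) = -43*(-23) = 989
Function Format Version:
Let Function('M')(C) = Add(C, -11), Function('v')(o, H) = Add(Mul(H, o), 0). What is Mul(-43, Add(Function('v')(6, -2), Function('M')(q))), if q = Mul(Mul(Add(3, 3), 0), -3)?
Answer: 989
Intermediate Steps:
Function('v')(o, H) = Mul(H, o)
q = 0 (q = Mul(Mul(6, 0), -3) = Mul(0, -3) = 0)
Function('M')(C) = Add(-11, C)
Mul(-43, Add(Function('v')(6, -2), Function('M')(q))) = Mul(-43, Add(Mul(-2, 6), Add(-11, 0))) = Mul(-43, Add(-12, -11)) = Mul(-43, -23) = 989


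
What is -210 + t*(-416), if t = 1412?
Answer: -587602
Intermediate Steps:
-210 + t*(-416) = -210 + 1412*(-416) = -210 - 587392 = -587602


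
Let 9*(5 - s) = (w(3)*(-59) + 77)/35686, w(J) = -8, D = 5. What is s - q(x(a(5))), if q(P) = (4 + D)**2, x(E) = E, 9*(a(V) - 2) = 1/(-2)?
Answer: -2712197/35686 ≈ -76.002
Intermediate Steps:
a(V) = 35/18 (a(V) = 2 + (1/9)/(-2) = 2 + (1/9)*(-1/2) = 2 - 1/18 = 35/18)
q(P) = 81 (q(P) = (4 + 5)**2 = 9**2 = 81)
s = 178369/35686 (s = 5 - (-8*(-59) + 77)/(9*35686) = 5 - (472 + 77)/(9*35686) = 5 - 61/35686 = 178369/35686 ≈ 4.9983)
s - q(x(a(5))) = 178369/35686 - 1*81 = 178369/35686 - 81 = -2712197/35686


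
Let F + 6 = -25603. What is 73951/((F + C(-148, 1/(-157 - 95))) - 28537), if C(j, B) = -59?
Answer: -73951/54205 ≈ -1.3643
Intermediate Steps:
F = -25609 (F = -6 - 25603 = -25609)
73951/((F + C(-148, 1/(-157 - 95))) - 28537) = 73951/((-25609 - 59) - 28537) = 73951/(-25668 - 28537) = 73951/(-54205) = 73951*(-1/54205) = -73951/54205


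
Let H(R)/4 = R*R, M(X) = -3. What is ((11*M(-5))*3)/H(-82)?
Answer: -99/26896 ≈ -0.0036808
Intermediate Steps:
H(R) = 4*R**2 (H(R) = 4*(R*R) = 4*R**2)
((11*M(-5))*3)/H(-82) = ((11*(-3))*3)/((4*(-82)**2)) = (-33*3)/((4*6724)) = -99/26896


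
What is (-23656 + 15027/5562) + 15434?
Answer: -15238579/1854 ≈ -8219.3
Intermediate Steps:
(-23656 + 15027/5562) + 15434 = (-23656 + 15027*(1/5562)) + 15434 = (-23656 + 5009/1854) + 15434 = -43853215/1854 + 15434 = -15238579/1854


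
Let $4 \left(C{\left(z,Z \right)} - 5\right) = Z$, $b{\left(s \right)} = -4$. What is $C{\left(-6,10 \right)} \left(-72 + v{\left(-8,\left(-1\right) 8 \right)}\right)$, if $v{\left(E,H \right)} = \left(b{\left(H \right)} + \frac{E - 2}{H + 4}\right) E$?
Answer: $-450$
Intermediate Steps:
$C{\left(z,Z \right)} = 5 + \frac{Z}{4}$
$v{\left(E,H \right)} = E \left(-4 + \frac{-2 + E}{4 + H}\right)$ ($v{\left(E,H \right)} = \left(-4 + \frac{E - 2}{H + 4}\right) E = \left(-4 + \frac{-2 + E}{4 + H}\right) E = E \left(-4 + \frac{-2 + E}{4 + H}\right)$)
$C{\left(-6,10 \right)} \left(-72 + v{\left(-8,\left(-1\right) 8 \right)}\right) = \left(5 + \frac{1}{4} \cdot 10\right) \left(-72 - \frac{8 \left(-18 - 8 - 4 \left(\left(-1\right) 8\right)\right)}{4 - 8}\right) = \left(5 + \frac{5}{2}\right) \left(-72 - \frac{8 \left(-18 - 8 - -32\right)}{4 - 8}\right) = \frac{15 \left(-72 - \frac{8 \left(-18 - 8 + 32\right)}{-4}\right)}{2} = \frac{15 \left(-72 - \left(-2\right) 6\right)}{2} = \frac{15 \left(-72 + 12\right)}{2} = \frac{15}{2} \left(-60\right) = -450$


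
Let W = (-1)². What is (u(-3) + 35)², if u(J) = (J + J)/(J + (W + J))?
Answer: 32761/25 ≈ 1310.4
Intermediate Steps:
W = 1
u(J) = 2*J/(1 + 2*J) (u(J) = (J + J)/(J + (1 + J)) = (2*J)/(1 + 2*J) = 2*J/(1 + 2*J))
(u(-3) + 35)² = (2*(-3)/(1 + 2*(-3)) + 35)² = (2*(-3)/(1 - 6) + 35)² = (2*(-3)/(-5) + 35)² = (2*(-3)*(-⅕) + 35)² = (6/5 + 35)² = (181/5)² = 32761/25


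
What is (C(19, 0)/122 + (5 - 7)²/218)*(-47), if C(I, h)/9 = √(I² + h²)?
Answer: -887501/13298 ≈ -66.739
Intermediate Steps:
C(I, h) = 9*√(I² + h²)
(C(19, 0)/122 + (5 - 7)²/218)*(-47) = ((9*√(19² + 0²))/122 + (5 - 7)²/218)*(-47) = ((9*√(361 + 0))*(1/122) + (-2)²*(1/218))*(-47) = ((9*√361)*(1/122) + 4*(1/218))*(-47) = ((9*19)*(1/122) + 2/109)*(-47) = (171*(1/122) + 2/109)*(-47) = (171/122 + 2/109)*(-47) = (18883/13298)*(-47) = -887501/13298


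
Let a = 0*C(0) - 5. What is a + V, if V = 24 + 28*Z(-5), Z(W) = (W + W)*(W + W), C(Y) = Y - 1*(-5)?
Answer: 2819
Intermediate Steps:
C(Y) = 5 + Y (C(Y) = Y + 5 = 5 + Y)
a = -5 (a = 0*(5 + 0) - 5 = 0*5 - 5 = 0 - 5 = -5)
Z(W) = 4*W² (Z(W) = (2*W)*(2*W) = 4*W²)
V = 2824 (V = 24 + 28*(4*(-5)²) = 24 + 28*(4*25) = 24 + 28*100 = 24 + 2800 = 2824)
a + V = -5 + 2824 = 2819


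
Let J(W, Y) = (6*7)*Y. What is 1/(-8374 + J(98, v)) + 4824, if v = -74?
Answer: 55389167/11482 ≈ 4824.0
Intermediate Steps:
J(W, Y) = 42*Y
1/(-8374 + J(98, v)) + 4824 = 1/(-8374 + 42*(-74)) + 4824 = 1/(-8374 - 3108) + 4824 = 1/(-11482) + 4824 = -1/11482 + 4824 = 55389167/11482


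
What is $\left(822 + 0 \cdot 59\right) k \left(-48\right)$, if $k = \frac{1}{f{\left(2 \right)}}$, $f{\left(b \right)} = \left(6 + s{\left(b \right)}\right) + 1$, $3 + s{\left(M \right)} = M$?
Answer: $-6576$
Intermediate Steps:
$s{\left(M \right)} = -3 + M$
$f{\left(b \right)} = 4 + b$ ($f{\left(b \right)} = \left(6 + \left(-3 + b\right)\right) + 1 = \left(3 + b\right) + 1 = 4 + b$)
$k = \frac{1}{6}$ ($k = \frac{1}{4 + 2} = \frac{1}{6} \approx 0.16667$)
$\left(822 + 0 \cdot 59\right) k \left(-48\right) = \left(822 + 0 \cdot 59\right) \frac{1}{6} \left(-48\right) = \left(822 + 0\right) \left(-8\right) = 822 \left(-8\right) = -6576$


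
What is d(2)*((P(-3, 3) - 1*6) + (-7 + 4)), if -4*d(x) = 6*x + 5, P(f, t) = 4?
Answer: 85/4 ≈ 21.250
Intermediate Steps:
d(x) = -5/4 - 3*x/2 (d(x) = -(6*x + 5)/4 = -(5 + 6*x)/4 = -5/4 - 3*x/2)
d(2)*((P(-3, 3) - 1*6) + (-7 + 4)) = (-5/4 - 3/2*2)*((4 - 1*6) + (-7 + 4)) = (-5/4 - 3)*((4 - 6) - 3) = -17*(-2 - 3)/4 = -17/4*(-5) = 85/4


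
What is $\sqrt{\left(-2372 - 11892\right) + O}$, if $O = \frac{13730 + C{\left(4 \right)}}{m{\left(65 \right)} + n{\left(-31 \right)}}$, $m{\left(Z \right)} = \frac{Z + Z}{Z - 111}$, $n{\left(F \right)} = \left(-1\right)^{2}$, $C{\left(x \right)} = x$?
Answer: $i \sqrt{21785} \approx 147.6 i$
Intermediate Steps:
$n{\left(F \right)} = 1$
$m{\left(Z \right)} = \frac{2 Z}{-111 + Z}$
$O = -7521$ ($O = \frac{13730 + 4}{2 \cdot 65 \frac{1}{-111 + 65} + 1} = \frac{13734}{2 \cdot 65 \frac{1}{-46} + 1} = \frac{13734}{2 \cdot 65 \left(- \frac{1}{46}\right) + 1} = \frac{13734}{- \frac{65}{23} + 1} = \frac{13734}{- \frac{42}{23}} = 13734 \left(- \frac{23}{42}\right) = -7521$)
$\sqrt{\left(-2372 - 11892\right) + O} = \sqrt{\left(-2372 - 11892\right) - 7521} = \sqrt{-14264 - 7521} = \sqrt{-21785} = i \sqrt{21785}$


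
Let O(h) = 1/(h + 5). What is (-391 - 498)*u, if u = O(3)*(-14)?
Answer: 6223/4 ≈ 1555.8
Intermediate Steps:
O(h) = 1/(5 + h)
u = -7/4 (u = -14/(5 + 3) = -14/8 = (1/8)*(-14) = -7/4 ≈ -1.7500)
(-391 - 498)*u = (-391 - 498)*(-7/4) = -889*(-7/4) = 6223/4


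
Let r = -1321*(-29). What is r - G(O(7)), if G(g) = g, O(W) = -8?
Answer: 38317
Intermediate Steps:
r = 38309
r - G(O(7)) = 38309 - 1*(-8) = 38309 + 8 = 38317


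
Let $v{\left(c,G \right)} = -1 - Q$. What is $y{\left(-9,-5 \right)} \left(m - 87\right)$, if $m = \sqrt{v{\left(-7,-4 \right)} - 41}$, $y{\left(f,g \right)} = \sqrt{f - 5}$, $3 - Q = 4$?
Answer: $i \sqrt{14} \left(-87 + i \sqrt{41}\right) \approx -23.958 - 325.52 i$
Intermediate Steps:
$Q = -1$ ($Q = 3 - 4 = -1$)
$v{\left(c,G \right)} = 0$ ($v{\left(c,G \right)} = -1 - -1 = -1 + 1 = 0$)
$y{\left(f,g \right)} = \sqrt{-5 + f}$
$m = i \sqrt{41}$ ($m = \sqrt{0 - 41} = \sqrt{-41} = i \sqrt{41} \approx 6.4031 i$)
$y{\left(-9,-5 \right)} \left(m - 87\right) = \sqrt{-5 - 9} \left(i \sqrt{41} - 87\right) = \sqrt{-14} \left(-87 + i \sqrt{41}\right) = i \sqrt{14} \left(-87 + i \sqrt{41}\right)$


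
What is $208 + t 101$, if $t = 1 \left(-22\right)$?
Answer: $-2014$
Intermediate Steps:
$t = -22$
$208 + t 101 = 208 - 2222 = -2014$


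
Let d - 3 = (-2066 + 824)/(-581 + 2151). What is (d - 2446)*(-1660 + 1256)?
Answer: 775023904/785 ≈ 9.8729e+5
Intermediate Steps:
d = 1734/785 (d = 3 + (-2066 + 824)/(-581 + 2151) = 3 - 1242/1570 = 3 - 1242*1/1570 = 3 - 621/785 = 1734/785 ≈ 2.2089)
(d - 2446)*(-1660 + 1256) = (1734/785 - 2446)*(-1660 + 1256) = -1918376/785*(-404) = 775023904/785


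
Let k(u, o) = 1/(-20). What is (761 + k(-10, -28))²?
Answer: 231617961/400 ≈ 5.7905e+5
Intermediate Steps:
k(u, o) = -1/20 (k(u, o) = 1*(-1/20) = -1/20)
(761 + k(-10, -28))² = (761 - 1/20)² = (15219/20)² = 231617961/400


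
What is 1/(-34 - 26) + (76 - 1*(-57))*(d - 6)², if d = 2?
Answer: 127679/60 ≈ 2128.0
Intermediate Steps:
1/(-34 - 26) + (76 - 1*(-57))*(d - 6)² = 1/(-34 - 26) + (76 - 1*(-57))*(2 - 6)² = 1/(-60) + (76 + 57)*(-4)² = -1/60 + 133*16 = -1/60 + 2128 = 127679/60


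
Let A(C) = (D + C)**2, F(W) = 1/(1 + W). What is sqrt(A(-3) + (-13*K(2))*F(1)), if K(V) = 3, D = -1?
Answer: I*sqrt(14)/2 ≈ 1.8708*I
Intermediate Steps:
A(C) = (-1 + C)**2
sqrt(A(-3) + (-13*K(2))*F(1)) = sqrt((-1 - 3)**2 + (-13*3)/(1 + 1)) = sqrt((-4)**2 - 39/2) = sqrt(16 - 39*1/2) = sqrt(16 - 39/2) = sqrt(-7/2) = I*sqrt(14)/2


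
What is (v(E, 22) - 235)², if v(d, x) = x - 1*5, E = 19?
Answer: 47524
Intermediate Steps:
v(d, x) = -5 + x (v(d, x) = x - 5 = -5 + x)
(v(E, 22) - 235)² = ((-5 + 22) - 235)² = (17 - 235)² = (-218)² = 47524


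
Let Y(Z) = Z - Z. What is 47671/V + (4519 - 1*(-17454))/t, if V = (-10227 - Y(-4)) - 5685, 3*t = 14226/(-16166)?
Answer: -217400591473/2902104 ≈ -74911.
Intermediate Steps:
Y(Z) = 0
t = -2371/8083 (t = (14226/(-16166))/3 = (14226*(-1/16166))/3 = (⅓)*(-7113/8083) = -2371/8083 ≈ -0.29333)
V = -15912 (V = (-10227 - 1*0) - 5685 = (-10227 + 0) - 5685 = -10227 - 5685 = -15912)
47671/V + (4519 - 1*(-17454))/t = 47671/(-15912) + (4519 - 1*(-17454))/(-2371/8083) = 47671*(-1/15912) + (4519 + 17454)*(-8083/2371) = -3667/1224 + 21973*(-8083/2371) = -3667/1224 - 177607759/2371 = -217400591473/2902104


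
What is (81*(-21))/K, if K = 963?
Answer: -189/107 ≈ -1.7664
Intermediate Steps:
(81*(-21))/K = (81*(-21))/963 = -1701*1/963 = -189/107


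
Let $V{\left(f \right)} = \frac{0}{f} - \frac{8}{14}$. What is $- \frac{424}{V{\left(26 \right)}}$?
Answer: $742$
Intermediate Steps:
$V{\left(f \right)} = - \frac{4}{7}$ ($V{\left(f \right)} = 0 - \frac{4}{7} = - \frac{4}{7}$)
$- \frac{424}{V{\left(26 \right)}} = - \frac{424}{- \frac{4}{7}} = \left(-424\right) \left(- \frac{7}{4}\right) = 742$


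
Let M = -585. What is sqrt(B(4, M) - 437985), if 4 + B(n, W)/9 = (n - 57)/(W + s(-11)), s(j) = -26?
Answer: 3*I*sqrt(18169127366)/611 ≈ 661.83*I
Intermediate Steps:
B(n, W) = -36 + 9*(-57 + n)/(-26 + W) (B(n, W) = -36 + 9*((n - 57)/(W - 26)) = -36 + 9*((-57 + n)/(-26 + W)) = -36 + 9*(-57 + n)/(-26 + W))
sqrt(B(4, M) - 437985) = sqrt(9*(47 + 4 - 4*(-585))/(-26 - 585) - 437985) = sqrt(9*(47 + 4 + 2340)/(-611) - 437985) = sqrt(9*(-1/611)*2391 - 437985) = sqrt(-21519/611 - 437985) = sqrt(-267630354/611) = 3*I*sqrt(18169127366)/611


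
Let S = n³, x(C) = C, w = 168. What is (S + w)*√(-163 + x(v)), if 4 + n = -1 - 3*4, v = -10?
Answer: -4745*I*√173 ≈ -62411.0*I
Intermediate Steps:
n = -17 (n = -4 + (-1 - 3*4) = -4 + (-1 - 12) = -4 - 13 = -17)
S = -4913 (S = (-17)³ = -4913)
(S + w)*√(-163 + x(v)) = (-4913 + 168)*√(-163 - 10) = -4745*I*√173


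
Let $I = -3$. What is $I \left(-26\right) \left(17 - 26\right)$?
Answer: $-702$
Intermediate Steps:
$I \left(-26\right) \left(17 - 26\right) = \left(-3\right) \left(-26\right) \left(17 - 26\right) = 78 \left(-9\right) = -702$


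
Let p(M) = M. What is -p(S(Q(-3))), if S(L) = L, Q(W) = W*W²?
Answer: 27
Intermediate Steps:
Q(W) = W³
-p(S(Q(-3))) = -1*(-3)³ = -1*(-27) = 27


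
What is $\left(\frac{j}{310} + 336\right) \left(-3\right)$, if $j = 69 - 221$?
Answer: $- \frac{156012}{155} \approx -1006.5$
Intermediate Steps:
$j = -152$
$\left(\frac{j}{310} + 336\right) \left(-3\right) = \left(- \frac{152}{310} + 336\right) \left(-3\right) = \left(\left(-152\right) \frac{1}{310} + 336\right) \left(-3\right) = \left(- \frac{76}{155} + 336\right) \left(-3\right) = \frac{52004}{155} \left(-3\right) = - \frac{156012}{155}$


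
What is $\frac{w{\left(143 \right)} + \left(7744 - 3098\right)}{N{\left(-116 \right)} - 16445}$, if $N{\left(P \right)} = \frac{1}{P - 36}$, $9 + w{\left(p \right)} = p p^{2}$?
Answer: $- \frac{445184288}{2499641} \approx -178.1$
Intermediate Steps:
$w{\left(p \right)} = -9 + p^{3}$ ($w{\left(p \right)} = -9 + p p^{2} = -9 + p^{3}$)
$N{\left(P \right)} = \frac{1}{-36 + P}$
$\frac{w{\left(143 \right)} + \left(7744 - 3098\right)}{N{\left(-116 \right)} - 16445} = \frac{\left(-9 + 143^{3}\right) + \left(7744 - 3098\right)}{\frac{1}{-36 - 116} - 16445} = \frac{\left(-9 + 2924207\right) + \left(7744 - 3098\right)}{\frac{1}{-152} - 16445} = \frac{2924198 + 4646}{- \frac{1}{152} - 16445} = \frac{2928844}{- \frac{2499641}{152}} = 2928844 \left(- \frac{152}{2499641}\right) = - \frac{445184288}{2499641}$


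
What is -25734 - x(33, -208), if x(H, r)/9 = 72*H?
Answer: -47118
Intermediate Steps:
x(H, r) = 648*H (x(H, r) = 9*(72*H) = 648*H)
-25734 - x(33, -208) = -25734 - 648*33 = -25734 - 1*21384 = -25734 - 21384 = -47118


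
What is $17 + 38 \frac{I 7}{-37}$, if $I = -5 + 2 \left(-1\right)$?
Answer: $\frac{2491}{37} \approx 67.324$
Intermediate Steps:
$I = -7$ ($I = -5 - 2 = -7$)
$17 + 38 \frac{I 7}{-37} = 17 + 38 \frac{\left(-7\right) 7}{-37} = 17 + 38 \left(\left(-49\right) \left(- \frac{1}{37}\right)\right) = 17 + 38 \cdot \frac{49}{37} = 17 + \frac{1862}{37} = \frac{2491}{37}$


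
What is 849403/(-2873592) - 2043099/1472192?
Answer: -890189655373/528809894208 ≈ -1.6834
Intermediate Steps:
849403/(-2873592) - 2043099/1472192 = 849403*(-1/2873592) - 2043099*1/1472192 = -849403/2873592 - 2043099/1472192 = -890189655373/528809894208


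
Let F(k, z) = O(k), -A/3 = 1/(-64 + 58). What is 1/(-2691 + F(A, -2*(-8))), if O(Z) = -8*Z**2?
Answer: -1/2693 ≈ -0.00037133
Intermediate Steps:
A = 1/2 (A = -3/(-64 + 58) = -3/(-6) = -3*(-1/6) = 1/2 ≈ 0.50000)
F(k, z) = -8*k**2
1/(-2691 + F(A, -2*(-8))) = 1/(-2691 - 8*(1/2)**2) = 1/(-2691 - 8*1/4) = 1/(-2691 - 2) = 1/(-2693) = -1/2693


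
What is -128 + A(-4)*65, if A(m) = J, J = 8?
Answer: 392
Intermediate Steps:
A(m) = 8
-128 + A(-4)*65 = -128 + 8*65 = -128 + 520 = 392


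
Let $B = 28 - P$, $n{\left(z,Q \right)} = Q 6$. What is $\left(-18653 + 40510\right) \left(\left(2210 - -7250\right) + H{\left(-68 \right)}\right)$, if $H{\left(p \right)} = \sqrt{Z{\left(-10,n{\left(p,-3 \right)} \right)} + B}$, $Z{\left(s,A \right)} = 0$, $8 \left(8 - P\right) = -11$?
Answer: $206767220 + \frac{21857 \sqrt{298}}{4} \approx 2.0686 \cdot 10^{8}$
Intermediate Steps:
$P = \frac{75}{8}$ ($P = 8 - - \frac{11}{8} = 8 + \frac{11}{8} = \frac{75}{8} \approx 9.375$)
$n{\left(z,Q \right)} = 6 Q$
$B = \frac{149}{8}$ ($B = 28 - \frac{75}{8} = \frac{149}{8} \approx 18.625$)
$H{\left(p \right)} = \frac{\sqrt{298}}{4}$ ($H{\left(p \right)} = \sqrt{0 + \frac{149}{8}} = \sqrt{\frac{149}{8}} = \frac{\sqrt{298}}{4}$)
$\left(-18653 + 40510\right) \left(\left(2210 - -7250\right) + H{\left(-68 \right)}\right) = \left(-18653 + 40510\right) \left(\left(2210 - -7250\right) + \frac{\sqrt{298}}{4}\right) = 21857 \left(\left(2210 + 7250\right) + \frac{\sqrt{298}}{4}\right) = 21857 \left(9460 + \frac{\sqrt{298}}{4}\right) = 206767220 + \frac{21857 \sqrt{298}}{4}$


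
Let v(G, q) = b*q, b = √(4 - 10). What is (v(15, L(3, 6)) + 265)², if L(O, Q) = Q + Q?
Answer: 69361 + 6360*I*√6 ≈ 69361.0 + 15579.0*I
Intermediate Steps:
L(O, Q) = 2*Q
b = I*√6 (b = √(-6) = I*√6 ≈ 2.4495*I)
v(G, q) = I*q*√6 (v(G, q) = (I*√6)*q = I*q*√6)
(v(15, L(3, 6)) + 265)² = (I*(2*6)*√6 + 265)² = (I*12*√6 + 265)² = (12*I*√6 + 265)² = (265 + 12*I*√6)²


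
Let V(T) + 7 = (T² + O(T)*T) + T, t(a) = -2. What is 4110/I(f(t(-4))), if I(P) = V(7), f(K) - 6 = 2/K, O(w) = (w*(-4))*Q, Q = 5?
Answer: -4110/931 ≈ -4.4146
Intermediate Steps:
O(w) = -20*w (O(w) = (w*(-4))*5 = -4*w*5 = -20*w)
V(T) = -7 + T - 19*T² (V(T) = -7 + ((T² + (-20*T)*T) + T) = -7 + ((T² - 20*T²) + T) = -7 + (-19*T² + T) = -7 + (T - 19*T²) = -7 + T - 19*T²)
f(K) = 6 + 2/K
I(P) = -931 (I(P) = -7 + 7 - 19*7² = -7 + 7 - 19*49 = -7 + 7 - 931 = -931)
4110/I(f(t(-4))) = 4110/(-931) = 4110*(-1/931) = -4110/931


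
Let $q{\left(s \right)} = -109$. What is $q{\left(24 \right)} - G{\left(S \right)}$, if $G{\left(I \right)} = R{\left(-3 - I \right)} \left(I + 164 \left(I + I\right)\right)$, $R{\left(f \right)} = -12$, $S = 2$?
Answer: $7787$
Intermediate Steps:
$G{\left(I \right)} = - 3948 I$ ($G{\left(I \right)} = - 12 \left(I + 164 \left(I + I\right)\right) = - 12 \left(I + 164 \cdot 2 I\right) = - 12 \left(I + 328 I\right) = - 12 \cdot 329 I = - 3948 I$)
$q{\left(24 \right)} - G{\left(S \right)} = -109 - \left(-3948\right) 2 = -109 - -7896 = -109 + 7896 = 7787$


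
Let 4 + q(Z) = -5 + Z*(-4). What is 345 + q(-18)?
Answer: 408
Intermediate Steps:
q(Z) = -9 - 4*Z (q(Z) = -4 + (-5 + Z*(-4)) = -4 + (-5 - 4*Z) = -9 - 4*Z)
345 + q(-18) = 345 + (-9 - 4*(-18)) = 345 + (-9 + 72) = 345 + 63 = 408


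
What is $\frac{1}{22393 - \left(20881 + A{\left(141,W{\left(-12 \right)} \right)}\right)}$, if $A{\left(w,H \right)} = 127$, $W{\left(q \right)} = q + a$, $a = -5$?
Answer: $\frac{1}{1385} \approx 0.00072202$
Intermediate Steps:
$W{\left(q \right)} = -5 + q$ ($W{\left(q \right)} = q - 5 = -5 + q$)
$\frac{1}{22393 - \left(20881 + A{\left(141,W{\left(-12 \right)} \right)}\right)} = \frac{1}{22393 - 21008} = \frac{1}{1385}$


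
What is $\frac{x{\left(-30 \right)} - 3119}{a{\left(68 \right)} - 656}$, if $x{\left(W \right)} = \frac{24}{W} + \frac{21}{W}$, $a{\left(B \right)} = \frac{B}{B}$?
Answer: $\frac{6241}{1310} \approx 4.7641$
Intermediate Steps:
$a{\left(B \right)} = 1$
$x{\left(W \right)} = \frac{45}{W}$
$\frac{x{\left(-30 \right)} - 3119}{a{\left(68 \right)} - 656} = \frac{\frac{45}{-30} - 3119}{1 - 656} = \frac{45 \left(- \frac{1}{30}\right) - 3119}{-655} = \left(- \frac{3}{2} - 3119\right) \left(- \frac{1}{655}\right) = \left(- \frac{6241}{2}\right) \left(- \frac{1}{655}\right) = \frac{6241}{1310}$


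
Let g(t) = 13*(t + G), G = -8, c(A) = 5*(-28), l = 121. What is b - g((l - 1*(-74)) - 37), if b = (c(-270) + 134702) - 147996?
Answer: -15384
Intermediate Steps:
c(A) = -140
b = -13434 (b = (-140 + 134702) - 147996 = 134562 - 147996 = -13434)
g(t) = -104 + 13*t (g(t) = 13*(t - 8) = 13*(-8 + t) = -104 + 13*t)
b - g((l - 1*(-74)) - 37) = -13434 - (-104 + 13*((121 - 1*(-74)) - 37)) = -13434 - (-104 + 13*((121 + 74) - 37)) = -13434 - (-104 + 13*(195 - 37)) = -13434 - (-104 + 13*158) = -13434 - (-104 + 2054) = -13434 - 1*1950 = -13434 - 1950 = -15384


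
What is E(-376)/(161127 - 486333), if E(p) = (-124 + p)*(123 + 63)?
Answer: 15500/54201 ≈ 0.28597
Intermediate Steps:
E(p) = -23064 + 186*p (E(p) = (-124 + p)*186 = -23064 + 186*p)
E(-376)/(161127 - 486333) = (-23064 + 186*(-376))/(161127 - 486333) = (-23064 - 69936)/(-325206) = -93000*(-1/325206) = 15500/54201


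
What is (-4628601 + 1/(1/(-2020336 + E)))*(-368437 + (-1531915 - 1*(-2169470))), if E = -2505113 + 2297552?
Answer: -1845207028764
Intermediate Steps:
E = -207561
(-4628601 + 1/(1/(-2020336 + E)))*(-368437 + (-1531915 - 1*(-2169470))) = (-4628601 + 1/(1/(-2020336 - 207561)))*(-368437 + (-1531915 - 1*(-2169470))) = (-4628601 + 1/(1/(-2227897)))*(-368437 + (-1531915 + 2169470)) = (-4628601 + 1/(-1/2227897))*(-368437 + 637555) = (-4628601 - 2227897)*269118 = -6856498*269118 = -1845207028764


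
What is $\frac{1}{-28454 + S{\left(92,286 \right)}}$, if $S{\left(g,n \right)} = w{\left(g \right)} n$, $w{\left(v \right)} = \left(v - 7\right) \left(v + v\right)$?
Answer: $\frac{1}{4444586} \approx 2.2499 \cdot 10^{-7}$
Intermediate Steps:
$w{\left(v \right)} = 2 v \left(-7 + v\right)$ ($w{\left(v \right)} = \left(-7 + v\right) 2 v = 2 v \left(-7 + v\right)$)
$S{\left(g,n \right)} = 2 g n \left(-7 + g\right)$ ($S{\left(g,n \right)} = 2 g \left(-7 + g\right) n = 2 g n \left(-7 + g\right)$)
$\frac{1}{-28454 + S{\left(92,286 \right)}} = \frac{1}{-28454 + 2 \cdot 92 \cdot 286 \left(-7 + 92\right)} = \frac{1}{-28454 + 2 \cdot 92 \cdot 286 \cdot 85} = \frac{1}{-28454 + 4473040} = \frac{1}{4444586}$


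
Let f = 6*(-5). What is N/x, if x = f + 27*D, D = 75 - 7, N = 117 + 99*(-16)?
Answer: -489/602 ≈ -0.81229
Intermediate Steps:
N = -1467 (N = 117 - 1584 = -1467)
f = -30
D = 68
x = 1806 (x = -30 + 27*68 = -30 + 1836 = 1806)
N/x = -1467/1806 = -1467*1/1806 = -489/602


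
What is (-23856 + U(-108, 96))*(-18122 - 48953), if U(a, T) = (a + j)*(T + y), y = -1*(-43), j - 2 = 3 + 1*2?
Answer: 2541807125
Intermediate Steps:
j = 7 (j = 2 + (3 + 1*2) = 2 + (3 + 2) = 2 + 5 = 7)
y = 43
U(a, T) = (7 + a)*(43 + T) (U(a, T) = (a + 7)*(T + 43) = (7 + a)*(43 + T))
(-23856 + U(-108, 96))*(-18122 - 48953) = (-23856 + (301 + 7*96 + 43*(-108) + 96*(-108)))*(-18122 - 48953) = (-23856 + (301 + 672 - 4644 - 10368))*(-67075) = (-23856 - 14039)*(-67075) = -37895*(-67075) = 2541807125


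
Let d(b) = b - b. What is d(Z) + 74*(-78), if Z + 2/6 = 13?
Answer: -5772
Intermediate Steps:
Z = 38/3 (Z = -⅓ + 13 = 38/3 ≈ 12.667)
d(b) = 0
d(Z) + 74*(-78) = 0 + 74*(-78) = 0 - 5772 = -5772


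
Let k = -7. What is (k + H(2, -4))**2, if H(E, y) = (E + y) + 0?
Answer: 81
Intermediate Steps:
H(E, y) = E + y
(k + H(2, -4))**2 = (-7 + (2 - 4))**2 = (-7 - 2)**2 = (-9)**2 = 81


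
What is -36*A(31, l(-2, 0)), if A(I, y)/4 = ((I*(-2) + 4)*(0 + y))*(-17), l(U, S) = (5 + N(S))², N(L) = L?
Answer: -3549600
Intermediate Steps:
l(U, S) = (5 + S)²
A(I, y) = -68*y*(4 - 2*I) (A(I, y) = 4*(((I*(-2) + 4)*(0 + y))*(-17)) = 4*(((-2*I + 4)*y)*(-17)) = 4*(((4 - 2*I)*y)*(-17)) = 4*((y*(4 - 2*I))*(-17)) = 4*(-17*y*(4 - 2*I)) = -68*y*(4 - 2*I))
-36*A(31, l(-2, 0)) = -4896*(5 + 0)²*(-2 + 31) = -4896*5²*29 = -4896*25*29 = -36*98600 = -3549600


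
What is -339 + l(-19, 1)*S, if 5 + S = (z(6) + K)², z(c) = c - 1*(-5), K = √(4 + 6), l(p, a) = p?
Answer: -2733 - 418*√10 ≈ -4054.8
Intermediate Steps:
K = √10 ≈ 3.1623
z(c) = 5 + c (z(c) = c + 5 = 5 + c)
S = -5 + (11 + √10)² (S = -5 + ((5 + 6) + √10)² = -5 + (11 + √10)² ≈ 195.57)
-339 + l(-19, 1)*S = -339 - 19*(126 + 22*√10) = -339 + (-2394 - 418*√10) = -2733 - 418*√10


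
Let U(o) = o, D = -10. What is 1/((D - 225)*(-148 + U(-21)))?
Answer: 1/39715 ≈ 2.5179e-5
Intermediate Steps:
1/((D - 225)*(-148 + U(-21))) = 1/((-10 - 225)*(-148 - 21)) = 1/(-235*(-169)) = 1/39715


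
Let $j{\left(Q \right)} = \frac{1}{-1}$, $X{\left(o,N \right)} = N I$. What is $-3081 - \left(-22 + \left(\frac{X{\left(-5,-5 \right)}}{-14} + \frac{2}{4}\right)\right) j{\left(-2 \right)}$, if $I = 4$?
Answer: $- \frac{43415}{14} \approx -3101.1$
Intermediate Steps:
$X{\left(o,N \right)} = 4 N$ ($X{\left(o,N \right)} = N 4 = 4 N$)
$j{\left(Q \right)} = -1$
$-3081 - \left(-22 + \left(\frac{X{\left(-5,-5 \right)}}{-14} + \frac{2}{4}\right)\right) j{\left(-2 \right)} = -3081 - \left(-22 + \left(\frac{4 \left(-5\right)}{-14} + \frac{2}{4}\right)\right) \left(-1\right) = -3081 - \left(-22 + \left(\left(-20\right) \left(- \frac{1}{14}\right) + 2 \cdot \frac{1}{4}\right)\right) \left(-1\right) = -3081 - \left(-22 + \left(\frac{10}{7} + \frac{1}{2}\right)\right) \left(-1\right) = -3081 - \left(-22 + \frac{27}{14}\right) \left(-1\right) = -3081 - \left(- \frac{281}{14}\right) \left(-1\right) = -3081 - \frac{281}{14} = - \frac{43415}{14}$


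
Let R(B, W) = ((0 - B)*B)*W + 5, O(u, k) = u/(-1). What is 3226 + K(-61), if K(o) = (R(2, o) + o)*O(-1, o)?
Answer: 3414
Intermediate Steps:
O(u, k) = -u (O(u, k) = u*(-1) = -u)
R(B, W) = 5 - W*B**2 (R(B, W) = ((-B)*B)*W + 5 = (-B**2)*W + 5 = -W*B**2 + 5 = 5 - W*B**2)
K(o) = 5 - 3*o (K(o) = ((5 - 1*o*2**2) + o)*(-1*(-1)) = ((5 - 1*o*4) + o)*1 = ((5 - 4*o) + o)*1 = (5 - 3*o)*1 = 5 - 3*o)
3226 + K(-61) = 3226 + (5 - 3*(-61)) = 3226 + (5 + 183) = 3226 + 188 = 3414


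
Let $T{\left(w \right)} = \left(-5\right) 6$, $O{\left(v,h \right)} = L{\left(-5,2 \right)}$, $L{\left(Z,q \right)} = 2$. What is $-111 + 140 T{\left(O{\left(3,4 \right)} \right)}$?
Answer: $-4311$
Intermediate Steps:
$O{\left(v,h \right)} = 2$
$T{\left(w \right)} = -30$
$-111 + 140 T{\left(O{\left(3,4 \right)} \right)} = -111 + 140 \left(-30\right) = -111 - 4200 = -4311$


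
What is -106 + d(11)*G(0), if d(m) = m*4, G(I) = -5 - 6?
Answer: -590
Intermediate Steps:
G(I) = -11
d(m) = 4*m
-106 + d(11)*G(0) = -106 + (4*11)*(-11) = -106 + 44*(-11) = -106 - 484 = -590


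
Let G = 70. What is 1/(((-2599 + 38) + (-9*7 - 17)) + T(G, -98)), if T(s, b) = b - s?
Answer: -1/2809 ≈ -0.00035600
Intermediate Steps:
1/(((-2599 + 38) + (-9*7 - 17)) + T(G, -98)) = 1/(((-2599 + 38) + (-9*7 - 17)) + (-98 - 1*70)) = 1/((-2561 + (-63 - 17)) + (-98 - 70)) = 1/((-2561 - 80) - 168) = 1/(-2641 - 168) = 1/(-2809) = -1/2809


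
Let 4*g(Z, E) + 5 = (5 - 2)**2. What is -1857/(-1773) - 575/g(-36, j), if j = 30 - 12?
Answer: -339206/591 ≈ -573.95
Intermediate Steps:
j = 18
g(Z, E) = 1 (g(Z, E) = -5/4 + (5 - 2)**2/4 = -5/4 + (1/4)*3**2 = -5/4 + (1/4)*9 = -5/4 + 9/4 = 1)
-1857/(-1773) - 575/g(-36, j) = -1857/(-1773) - 575/1 = -1857*(-1/1773) - 575*1 = 619/591 - 575 = -339206/591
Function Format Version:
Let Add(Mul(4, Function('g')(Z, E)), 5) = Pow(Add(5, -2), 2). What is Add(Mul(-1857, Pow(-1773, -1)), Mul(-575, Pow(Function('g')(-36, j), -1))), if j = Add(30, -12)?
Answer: Rational(-339206, 591) ≈ -573.95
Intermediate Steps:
j = 18
Function('g')(Z, E) = 1 (Function('g')(Z, E) = Add(Rational(-5, 4), Mul(Rational(1, 4), Pow(Add(5, -2), 2))) = Add(Rational(-5, 4), Mul(Rational(1, 4), Pow(3, 2))) = Add(Rational(-5, 4), Mul(Rational(1, 4), 9)) = Add(Rational(-5, 4), Rational(9, 4)) = 1)
Add(Mul(-1857, Pow(-1773, -1)), Mul(-575, Pow(Function('g')(-36, j), -1))) = Add(Mul(-1857, Pow(-1773, -1)), Mul(-575, Pow(1, -1))) = Add(Mul(-1857, Rational(-1, 1773)), Mul(-575, 1)) = Add(Rational(619, 591), -575) = Rational(-339206, 591)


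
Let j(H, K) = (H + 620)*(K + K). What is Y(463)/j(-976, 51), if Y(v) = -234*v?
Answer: 18057/6052 ≈ 2.9836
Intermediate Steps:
j(H, K) = 2*K*(620 + H) (j(H, K) = (620 + H)*(2*K) = 2*K*(620 + H))
Y(463)/j(-976, 51) = (-234*463)/((2*51*(620 - 976))) = -108342/(2*51*(-356)) = -108342/(-36312) = -108342*(-1/36312) = 18057/6052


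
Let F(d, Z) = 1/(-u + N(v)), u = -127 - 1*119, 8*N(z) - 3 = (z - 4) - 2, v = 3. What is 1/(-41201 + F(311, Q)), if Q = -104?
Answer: -246/10135445 ≈ -2.4271e-5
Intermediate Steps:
N(z) = -3/8 + z/8 (N(z) = 3/8 + ((z - 4) - 2)/8 = 3/8 + ((-4 + z) - 2)/8 = 3/8 + (-6 + z)/8 = 3/8 + (-¾ + z/8) = -3/8 + z/8)
u = -246 (u = -127 - 119 = -246)
F(d, Z) = 1/246 (F(d, Z) = 1/(-1*(-246) + (-3/8 + (⅛)*3)) = 1/(246 + (-3/8 + 3/8)) = 1/(246 + 0) = 1/246)
1/(-41201 + F(311, Q)) = 1/(-41201 + 1/246) = 1/(-10135445/246) = -246/10135445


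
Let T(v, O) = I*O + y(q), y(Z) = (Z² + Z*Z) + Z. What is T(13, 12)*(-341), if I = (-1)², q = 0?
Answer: -4092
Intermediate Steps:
I = 1
y(Z) = Z + 2*Z² (y(Z) = (Z² + Z²) + Z = 2*Z² + Z = Z + 2*Z²)
T(v, O) = O (T(v, O) = 1*O + 0*(1 + 2*0) = O + 0*(1 + 0) = O + 0*1 = O + 0 = O)
T(13, 12)*(-341) = 12*(-341) = -4092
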